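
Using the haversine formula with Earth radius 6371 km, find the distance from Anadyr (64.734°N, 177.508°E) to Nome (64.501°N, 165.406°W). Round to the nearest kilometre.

Δλ = -165.406 − 177.508 = -342.914°; wrapped into (−180°, 180°]: 17.086°.
Δφ = 64.501 − 64.734 = -0.233°.
a = sin²(Δφ/2) + cos φ₁ · cos φ₂ · sin²(Δλ/2) = 0.004059.
c = 2·atan2(√a, √(1−a)) = 0.12751 rad → d = 6371·c ≈ 812.34 km.

812 km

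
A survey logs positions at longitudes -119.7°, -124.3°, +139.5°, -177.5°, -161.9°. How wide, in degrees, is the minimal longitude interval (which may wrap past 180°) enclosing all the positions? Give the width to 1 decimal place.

100.8°

Sort the longitudes: -177.5°, -161.9°, -124.3°, -119.7°, +139.5°.
Eastward gaps between consecutive values (wrapping around): 15.6°, 37.6°, 4.6°, 259.2°, 43.0°.
Largest gap = 259.2° ⇒ minimal covering band is its complement: 360° − 259.2° = 100.8°.
Band runs from +139.5° eastward to -119.7°, crossing the antimeridian.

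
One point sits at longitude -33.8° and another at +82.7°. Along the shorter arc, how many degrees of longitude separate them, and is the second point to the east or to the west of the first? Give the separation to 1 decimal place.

116.5° east

Raw difference: 82.7 − -33.8 = 116.5°.
Normalise into (−180°, 180°]: 116.5° stays 116.5°.
Positive ⇒ the second point lies to the east; separation 116.5°.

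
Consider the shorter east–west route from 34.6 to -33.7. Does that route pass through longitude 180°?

No

Signed shortest Δλ = ((-33.7 − 34.6 + 180) mod 360) − 180 = -68.3°.
Going west by 68.3° from +34.6° reaches -33.7° without touching 180°.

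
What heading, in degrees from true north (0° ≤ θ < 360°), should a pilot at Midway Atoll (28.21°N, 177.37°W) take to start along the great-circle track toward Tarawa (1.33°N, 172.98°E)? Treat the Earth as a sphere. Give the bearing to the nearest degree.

Δλ = 172.98 − -177.37 = 350.35°; wrapped into (−180°, 180°]: -9.65°.
θ = atan2( sin Δλ · cos φ₂ , cos φ₁ · sin φ₂ − sin φ₁ · cos φ₂ · cos Δλ )
  = atan2(-0.16758, -0.44544) = -159.382° → normalised to [0°, 360°): 200.618°.

201°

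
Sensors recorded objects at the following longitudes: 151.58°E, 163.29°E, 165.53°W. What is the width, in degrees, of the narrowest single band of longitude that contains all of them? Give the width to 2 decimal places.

Sort the longitudes: -165.53°, +151.58°, +163.29°.
Eastward gaps between consecutive values (wrapping around): 317.11°, 11.71°, 31.18°.
Largest gap = 317.11° ⇒ minimal covering band is its complement: 360° − 317.11° = 42.89°.
Band runs from +151.58° eastward to -165.53°, crossing the antimeridian.

42.89°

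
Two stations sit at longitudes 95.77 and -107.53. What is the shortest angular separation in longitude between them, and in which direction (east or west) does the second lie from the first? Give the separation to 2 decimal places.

Raw difference: -107.53 − 95.77 = -203.3°.
Normalise into (−180°, 180°]: -203.3° + 360° = 156.7°.
Positive ⇒ the second point lies to the east; separation 156.70°.

156.70° east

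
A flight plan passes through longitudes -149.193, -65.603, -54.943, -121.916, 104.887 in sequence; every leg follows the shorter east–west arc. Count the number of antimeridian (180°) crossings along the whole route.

1

Leg 1: -149.193° → -65.603°, shortest Δλ = 83.59° (east) — does not cross 180°.
Leg 2: -65.603° → -54.943°, shortest Δλ = 10.66° (east) — does not cross 180°.
Leg 3: -54.943° → -121.916°, shortest Δλ = -66.973° (west) — does not cross 180°.
Leg 4: -121.916° → +104.887°, shortest Δλ = -133.197° (west) — crosses 180°.
Total crossings: 1.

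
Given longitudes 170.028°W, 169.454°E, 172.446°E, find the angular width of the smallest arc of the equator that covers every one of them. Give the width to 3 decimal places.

20.518°

Sort the longitudes: -170.028°, +169.454°, +172.446°.
Eastward gaps between consecutive values (wrapping around): 339.482°, 2.992°, 17.526°.
Largest gap = 339.482° ⇒ minimal covering band is its complement: 360° − 339.482° = 20.518°.
Band runs from +169.454° eastward to -170.028°, crossing the antimeridian.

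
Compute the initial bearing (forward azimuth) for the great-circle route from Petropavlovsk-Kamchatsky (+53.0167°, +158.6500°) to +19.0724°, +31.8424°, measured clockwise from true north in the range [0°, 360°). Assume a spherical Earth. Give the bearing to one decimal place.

310.6°

Δλ = 31.8424 − 158.6500 = -126.8076°.
θ = atan2( sin Δλ · cos φ₂ , cos φ₁ · sin φ₂ − sin φ₁ · cos φ₂ · cos Δλ )
  = atan2(-0.75670, 0.64889) = -49.386° → normalised to [0°, 360°): 310.614°.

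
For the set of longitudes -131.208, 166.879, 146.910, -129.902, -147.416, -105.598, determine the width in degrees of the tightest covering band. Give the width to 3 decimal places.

107.492°

Sort the longitudes: -147.416°, -131.208°, -129.902°, -105.598°, +146.910°, +166.879°.
Eastward gaps between consecutive values (wrapping around): 16.208°, 1.306°, 24.304°, 252.508°, 19.969°, 45.705°.
Largest gap = 252.508° ⇒ minimal covering band is its complement: 360° − 252.508° = 107.492°.
Band runs from +146.910° eastward to -105.598°, crossing the antimeridian.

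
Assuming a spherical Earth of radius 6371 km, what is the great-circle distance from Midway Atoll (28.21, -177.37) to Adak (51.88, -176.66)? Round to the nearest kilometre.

Δλ = -176.66 − -177.37 = 0.71°.
Δφ = 51.88 − 28.21 = 23.67°.
a = sin²(Δφ/2) + cos φ₁ · cos φ₂ · sin²(Δλ/2) = 0.042084.
c = 2·atan2(√a, √(1−a)) = 0.41322 rad → d = 6371·c ≈ 2632.65 km.

2633 km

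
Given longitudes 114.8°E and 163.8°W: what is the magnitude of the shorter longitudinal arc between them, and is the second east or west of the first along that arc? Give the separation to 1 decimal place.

Raw difference: -163.8 − 114.8 = -278.6°.
Normalise into (−180°, 180°]: -278.6° + 360° = 81.4°.
Positive ⇒ the second point lies to the east; separation 81.4°.

81.4° east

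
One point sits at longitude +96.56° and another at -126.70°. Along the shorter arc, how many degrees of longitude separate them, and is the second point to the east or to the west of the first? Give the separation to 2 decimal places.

136.74° east

Raw difference: -126.70 − 96.56 = -223.26°.
Normalise into (−180°, 180°]: -223.26° + 360° = 136.74°.
Positive ⇒ the second point lies to the east; separation 136.74°.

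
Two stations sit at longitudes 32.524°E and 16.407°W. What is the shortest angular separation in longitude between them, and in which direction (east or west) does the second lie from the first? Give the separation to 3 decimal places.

Raw difference: -16.407 − 32.524 = -48.931°.
Normalise into (−180°, 180°]: -48.931° stays -48.931°.
Negative ⇒ the second point lies to the west; separation 48.931°.

48.931° west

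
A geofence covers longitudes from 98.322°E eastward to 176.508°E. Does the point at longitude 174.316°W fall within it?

No

Band width going east from +98.322° to +176.508°: ((176.508 − 98.322) mod 360) = 78.186°.
Offset of -174.316° east of the west edge: ((-174.316 − 98.322) mod 360) = 87.362°.
87.362° > 78.186° ⇒ outside.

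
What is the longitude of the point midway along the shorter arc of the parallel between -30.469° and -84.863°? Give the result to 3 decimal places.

Signed shortest Δλ from -30.469° to -84.863° is -54.394°.
Midpoint longitude = -30.469° + (-54.394°)/2 = -30.469° − 27.197° = -57.666°.

-57.666°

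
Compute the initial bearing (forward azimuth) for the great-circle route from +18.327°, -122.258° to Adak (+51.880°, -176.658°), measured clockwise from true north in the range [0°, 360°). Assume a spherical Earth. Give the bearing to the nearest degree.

322°

Δλ = -176.658 − -122.258 = -54.400°.
θ = atan2( sin Δλ · cos φ₂ , cos φ₁ · sin φ₂ − sin φ₁ · cos φ₂ · cos Δλ )
  = atan2(-0.50194, 0.63382) = -38.376° → normalised to [0°, 360°): 321.624°.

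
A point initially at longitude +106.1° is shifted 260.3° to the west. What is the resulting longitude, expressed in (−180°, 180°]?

-154.2°

Start at +106.1°; shift −260.3° → -154.2°.
-154.2° already lies in (−180°, 180°].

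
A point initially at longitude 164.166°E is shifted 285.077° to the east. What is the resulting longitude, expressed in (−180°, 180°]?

Start at +164.166°; shift +285.077° → +449.243°.
+449.243° lies outside (−180°, 180°]; subtract 360° → +89.243°.

89.243°E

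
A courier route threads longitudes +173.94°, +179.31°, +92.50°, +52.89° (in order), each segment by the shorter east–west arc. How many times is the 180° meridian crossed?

Leg 1: +173.94° → +179.31°, shortest Δλ = 5.37° (east) — does not cross 180°.
Leg 2: +179.31° → +92.50°, shortest Δλ = -86.81° (west) — does not cross 180°.
Leg 3: +92.50° → +52.89°, shortest Δλ = -39.61° (west) — does not cross 180°.
Total crossings: 0.

0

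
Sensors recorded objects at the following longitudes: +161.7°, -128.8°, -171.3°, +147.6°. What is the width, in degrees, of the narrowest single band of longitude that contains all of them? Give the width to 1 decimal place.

Sort the longitudes: -171.3°, -128.8°, +147.6°, +161.7°.
Eastward gaps between consecutive values (wrapping around): 42.5°, 276.4°, 14.1°, 27.0°.
Largest gap = 276.4° ⇒ minimal covering band is its complement: 360° − 276.4° = 83.6°.
Band runs from +147.6° eastward to -128.8°, crossing the antimeridian.

83.6°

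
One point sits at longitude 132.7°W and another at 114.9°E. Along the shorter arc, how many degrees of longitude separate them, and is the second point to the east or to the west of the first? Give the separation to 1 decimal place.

112.4° west

Raw difference: 114.9 − -132.7 = 247.6°.
Normalise into (−180°, 180°]: 247.6° − 360° = -112.4°.
Negative ⇒ the second point lies to the west; separation 112.4°.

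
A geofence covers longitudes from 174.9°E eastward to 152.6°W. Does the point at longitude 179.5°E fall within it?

Band width going east from +174.9° to -152.6°: ((-152.6 − 174.9) mod 360) = 32.5°.
Offset of +179.5° east of the west edge: ((179.5 − 174.9) mod 360) = 4.6°.
4.6° ≤ 32.5° ⇒ inside.

Yes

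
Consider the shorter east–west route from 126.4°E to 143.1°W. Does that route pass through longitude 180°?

Yes

Naïve |-143.1 − 126.4| = 269.5° > 180°, so the shorter arc goes the other way round — across 180°.
Signed shortest Δλ = ((-143.1 − 126.4 + 180) mod 360) − 180 = 90.5°.
Going east by 90.5° from +126.4° passes through 180° before reaching -143.1°.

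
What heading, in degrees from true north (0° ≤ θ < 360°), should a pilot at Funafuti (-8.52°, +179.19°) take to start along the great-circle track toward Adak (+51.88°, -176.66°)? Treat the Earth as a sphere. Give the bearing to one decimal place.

2.9°

Δλ = -176.66 − 179.19 = -355.85°; wrapped into (−180°, 180°]: 4.15°.
θ = atan2( sin Δλ · cos φ₂ , cos φ₁ · sin φ₂ − sin φ₁ · cos φ₂ · cos Δλ )
  = atan2(0.04467, 0.86926) = 2.942° → normalised to [0°, 360°): 2.942°.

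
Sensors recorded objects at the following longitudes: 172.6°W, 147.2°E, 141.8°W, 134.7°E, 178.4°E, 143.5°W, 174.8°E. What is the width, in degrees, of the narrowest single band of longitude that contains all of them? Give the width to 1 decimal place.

83.5°

Sort the longitudes: -172.6°, -143.5°, -141.8°, +134.7°, +147.2°, +174.8°, +178.4°.
Eastward gaps between consecutive values (wrapping around): 29.1°, 1.7°, 276.5°, 12.5°, 27.6°, 3.6°, 9.0°.
Largest gap = 276.5° ⇒ minimal covering band is its complement: 360° − 276.5° = 83.5°.
Band runs from +134.7° eastward to -141.8°, crossing the antimeridian.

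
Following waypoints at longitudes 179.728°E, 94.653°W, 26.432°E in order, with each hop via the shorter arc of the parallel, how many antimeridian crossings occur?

1

Leg 1: +179.728° → -94.653°, shortest Δλ = 85.619° (east) — crosses 180°.
Leg 2: -94.653° → +26.432°, shortest Δλ = 121.085° (east) — does not cross 180°.
Total crossings: 1.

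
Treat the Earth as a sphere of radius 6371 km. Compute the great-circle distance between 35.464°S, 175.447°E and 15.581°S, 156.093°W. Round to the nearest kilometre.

3588 km

Δλ = -156.093 − 175.447 = -331.540°; wrapped into (−180°, 180°]: 28.460°.
Δφ = -15.581 − -35.464 = 19.883°.
a = sin²(Δφ/2) + cos φ₁ · cos φ₂ · sin²(Δλ/2) = 0.077212.
c = 2·atan2(√a, √(1−a)) = 0.56315 rad → d = 6371·c ≈ 3587.85 km.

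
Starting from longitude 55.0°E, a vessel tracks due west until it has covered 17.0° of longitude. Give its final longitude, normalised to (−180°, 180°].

Start at +55.0°; shift −17.0° → +38.0°.
+38.0° already lies in (−180°, 180°].

38.0°E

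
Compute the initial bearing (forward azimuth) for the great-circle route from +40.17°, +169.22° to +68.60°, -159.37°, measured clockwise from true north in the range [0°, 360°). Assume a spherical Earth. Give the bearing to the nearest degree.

20°

Δλ = -159.37 − 169.22 = -328.59°; wrapped into (−180°, 180°]: 31.41°.
θ = atan2( sin Δλ · cos φ₂ , cos φ₁ · sin φ₂ − sin φ₁ · cos φ₂ · cos Δλ )
  = atan2(0.19016, 0.51058) = 20.427° → normalised to [0°, 360°): 20.427°.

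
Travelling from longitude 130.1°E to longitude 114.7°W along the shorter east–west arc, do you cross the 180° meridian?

Yes

Naïve |-114.7 − 130.1| = 244.8° > 180°, so the shorter arc goes the other way round — across 180°.
Signed shortest Δλ = ((-114.7 − 130.1 + 180) mod 360) − 180 = 115.2°.
Going east by 115.2° from +130.1° passes through 180° before reaching -114.7°.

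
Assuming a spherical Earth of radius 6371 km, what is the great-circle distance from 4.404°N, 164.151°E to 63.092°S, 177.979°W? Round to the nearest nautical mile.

Δλ = -177.979 − 164.151 = -342.130°; wrapped into (−180°, 180°]: 17.870°.
Δφ = -63.092 − 4.404 = -67.496°.
a = sin²(Δφ/2) + cos φ₁ · cos φ₂ · sin²(Δλ/2) = 0.319511.
c = 2·atan2(√a, √(1−a)) = 1.20148 rad → d = 6371·c ≈ 7654.62 km ≈ 4133.17 nmi.

4133 nmi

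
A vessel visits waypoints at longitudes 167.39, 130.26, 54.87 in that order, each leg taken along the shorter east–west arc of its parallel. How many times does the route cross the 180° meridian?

Leg 1: +167.39° → +130.26°, shortest Δλ = -37.13° (west) — does not cross 180°.
Leg 2: +130.26° → +54.87°, shortest Δλ = -75.39° (west) — does not cross 180°.
Total crossings: 0.

0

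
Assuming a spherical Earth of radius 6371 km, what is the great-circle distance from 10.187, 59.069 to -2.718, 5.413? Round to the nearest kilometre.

6111 km

Δλ = 5.413 − 59.069 = -53.656°.
Δφ = -2.718 − 10.187 = -12.905°.
a = sin²(Δφ/2) + cos φ₁ · cos φ₂ · sin²(Δλ/2) = 0.212877.
c = 2·atan2(√a, √(1−a)) = 0.95911 rad → d = 6371·c ≈ 6110.51 km.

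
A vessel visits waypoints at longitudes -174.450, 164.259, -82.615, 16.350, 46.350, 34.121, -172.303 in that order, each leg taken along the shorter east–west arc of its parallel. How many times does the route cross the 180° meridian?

3

Leg 1: -174.450° → +164.259°, shortest Δλ = -21.291° (west) — crosses 180°.
Leg 2: +164.259° → -82.615°, shortest Δλ = 113.126° (east) — crosses 180°.
Leg 3: -82.615° → +16.350°, shortest Δλ = 98.965° (east) — does not cross 180°.
Leg 4: +16.350° → +46.350°, shortest Δλ = 30.0° (east) — does not cross 180°.
Leg 5: +46.350° → +34.121°, shortest Δλ = -12.229° (west) — does not cross 180°.
Leg 6: +34.121° → -172.303°, shortest Δλ = 153.576° (east) — crosses 180°.
Total crossings: 3.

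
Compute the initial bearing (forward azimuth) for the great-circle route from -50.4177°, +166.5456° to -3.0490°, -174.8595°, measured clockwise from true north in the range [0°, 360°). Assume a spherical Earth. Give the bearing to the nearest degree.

Δλ = -174.8595 − 166.5456 = -341.4051°; wrapped into (−180°, 180°]: 18.5949°.
θ = atan2( sin Δλ · cos φ₂ , cos φ₁ · sin φ₂ − sin φ₁ · cos φ₂ · cos Δλ )
  = atan2(0.31842, 0.69555) = 24.598° → normalised to [0°, 360°): 24.598°.

25°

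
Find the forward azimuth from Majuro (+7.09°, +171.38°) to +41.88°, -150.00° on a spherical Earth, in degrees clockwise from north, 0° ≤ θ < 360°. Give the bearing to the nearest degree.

38°

Δλ = -150.00 − 171.38 = -321.38°; wrapped into (−180°, 180°]: 38.62°.
θ = atan2( sin Δλ · cos φ₂ , cos φ₁ · sin φ₂ − sin φ₁ · cos φ₂ · cos Δλ )
  = atan2(0.46471, 0.59067) = 38.194° → normalised to [0°, 360°): 38.194°.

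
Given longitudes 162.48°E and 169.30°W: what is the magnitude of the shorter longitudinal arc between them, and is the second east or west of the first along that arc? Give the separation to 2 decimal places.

28.22° east

Raw difference: -169.30 − 162.48 = -331.78°.
Normalise into (−180°, 180°]: -331.78° + 360° = 28.22°.
Positive ⇒ the second point lies to the east; separation 28.22°.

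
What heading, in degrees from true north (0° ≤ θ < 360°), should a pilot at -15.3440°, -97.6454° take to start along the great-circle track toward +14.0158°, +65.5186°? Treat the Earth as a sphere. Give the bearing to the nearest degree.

Δλ = 65.5186 − -97.6454 = 163.1640°.
θ = atan2( sin Δλ · cos φ₂ , cos φ₁ · sin φ₂ − sin φ₁ · cos φ₂ · cos Δλ )
  = atan2(0.28101, -0.01218) = 92.481° → normalised to [0°, 360°): 92.481°.

92°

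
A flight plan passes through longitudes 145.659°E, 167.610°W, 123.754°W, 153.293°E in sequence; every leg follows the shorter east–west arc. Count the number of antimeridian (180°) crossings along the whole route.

Leg 1: +145.659° → -167.610°, shortest Δλ = 46.731° (east) — crosses 180°.
Leg 2: -167.610° → -123.754°, shortest Δλ = 43.856° (east) — does not cross 180°.
Leg 3: -123.754° → +153.293°, shortest Δλ = -82.953° (west) — crosses 180°.
Total crossings: 2.

2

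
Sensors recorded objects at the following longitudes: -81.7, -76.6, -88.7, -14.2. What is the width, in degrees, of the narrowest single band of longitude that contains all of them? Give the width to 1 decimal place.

74.5°

Sort the longitudes: -88.7°, -81.7°, -76.6°, -14.2°.
Eastward gaps between consecutive values (wrapping around): 7.0°, 5.1°, 62.4°, 285.5°.
Largest gap = 285.5° ⇒ minimal covering band is its complement: 360° − 285.5° = 74.5°.
Band runs from -88.7° eastward to -14.2°.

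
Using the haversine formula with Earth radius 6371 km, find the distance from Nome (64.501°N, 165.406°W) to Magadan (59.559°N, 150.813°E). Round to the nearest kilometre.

2298 km

Δλ = 150.813 − -165.406 = 316.219°; wrapped into (−180°, 180°]: -43.781°.
Δφ = 59.559 − 64.501 = -4.942°.
a = sin²(Δφ/2) + cos φ₁ · cos φ₂ · sin²(Δλ/2) = 0.032177.
c = 2·atan2(√a, √(1−a)) = 0.36071 rad → d = 6371·c ≈ 2298.10 km.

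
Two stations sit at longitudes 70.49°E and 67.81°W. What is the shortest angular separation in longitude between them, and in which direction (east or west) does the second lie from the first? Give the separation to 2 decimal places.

138.30° west

Raw difference: -67.81 − 70.49 = -138.3°.
Normalise into (−180°, 180°]: -138.3° stays -138.3°.
Negative ⇒ the second point lies to the west; separation 138.30°.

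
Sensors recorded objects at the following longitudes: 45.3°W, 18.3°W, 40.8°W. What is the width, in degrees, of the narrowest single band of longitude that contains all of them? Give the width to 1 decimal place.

27.0°

Sort the longitudes: -45.3°, -40.8°, -18.3°.
Eastward gaps between consecutive values (wrapping around): 4.5°, 22.5°, 333.0°.
Largest gap = 333.0° ⇒ minimal covering band is its complement: 360° − 333.0° = 27.0°.
Band runs from -45.3° eastward to -18.3°.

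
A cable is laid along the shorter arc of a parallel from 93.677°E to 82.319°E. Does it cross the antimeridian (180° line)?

Signed shortest Δλ = ((82.319 − 93.677 + 180) mod 360) − 180 = -11.358°.
Going west by 11.358° from +93.677° reaches +82.319° without touching 180°.

No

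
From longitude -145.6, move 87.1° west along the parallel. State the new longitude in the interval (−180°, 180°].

+127.3°

Start at -145.6°; shift −87.1° → -232.7°.
-232.7° lies outside (−180°, 180°]; add 360° → +127.3°.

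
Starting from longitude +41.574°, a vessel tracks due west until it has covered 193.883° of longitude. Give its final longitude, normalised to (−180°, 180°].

Start at +41.574°; shift −193.883° → -152.309°.
-152.309° already lies in (−180°, 180°].

-152.309°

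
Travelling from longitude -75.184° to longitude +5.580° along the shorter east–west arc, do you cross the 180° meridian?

Signed shortest Δλ = ((5.580 − -75.184 + 180) mod 360) − 180 = 80.764°.
Going east by 80.764° from -75.184° reaches +5.580° without touching 180°.

No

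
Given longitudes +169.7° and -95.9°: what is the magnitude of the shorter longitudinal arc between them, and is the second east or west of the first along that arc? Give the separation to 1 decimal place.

94.4° east

Raw difference: -95.9 − 169.7 = -265.6°.
Normalise into (−180°, 180°]: -265.6° + 360° = 94.4°.
Positive ⇒ the second point lies to the east; separation 94.4°.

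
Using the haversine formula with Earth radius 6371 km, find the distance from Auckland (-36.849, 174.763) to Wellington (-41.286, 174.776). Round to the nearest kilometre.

Δλ = 174.776 − 174.763 = 0.013°.
Δφ = -41.286 − -36.849 = -4.437°.
a = sin²(Δφ/2) + cos φ₁ · cos φ₂ · sin²(Δλ/2) = 0.001499.
c = 2·atan2(√a, √(1−a)) = 0.07744 rad → d = 6371·c ≈ 493.37 km.

493 km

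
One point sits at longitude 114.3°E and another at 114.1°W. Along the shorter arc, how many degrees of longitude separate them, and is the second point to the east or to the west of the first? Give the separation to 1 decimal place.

131.6° east

Raw difference: -114.1 − 114.3 = -228.4°.
Normalise into (−180°, 180°]: -228.4° + 360° = 131.6°.
Positive ⇒ the second point lies to the east; separation 131.6°.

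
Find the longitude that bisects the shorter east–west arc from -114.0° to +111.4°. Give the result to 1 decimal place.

Signed shortest Δλ from -114.0° to +111.4° is -134.6°.
Midpoint longitude = -114.0° + (-134.6°)/2 = -114.0° − 67.3° = -181.3°.
Normalise into (−180°, 180°]: +178.7°.
(The naïve average (-114.0 + +111.4)/2 = -1.3° is on the wrong side of the globe.)

+178.7°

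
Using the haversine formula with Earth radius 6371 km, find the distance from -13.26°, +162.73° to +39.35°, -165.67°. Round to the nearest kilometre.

6704 km

Δλ = -165.67 − 162.73 = -328.40°; wrapped into (−180°, 180°]: 31.60°.
Δφ = 39.35 − -13.26 = 52.61°.
a = sin²(Δφ/2) + cos φ₁ · cos φ₂ · sin²(Δλ/2) = 0.252182.
c = 2·atan2(√a, √(1−a)) = 1.05223 rad → d = 6371·c ≈ 6703.75 km.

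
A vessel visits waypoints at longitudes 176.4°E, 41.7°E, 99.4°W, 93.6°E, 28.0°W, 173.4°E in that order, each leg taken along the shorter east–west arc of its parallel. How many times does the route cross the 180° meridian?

2

Leg 1: +176.4° → +41.7°, shortest Δλ = -134.7° (west) — does not cross 180°.
Leg 2: +41.7° → -99.4°, shortest Δλ = -141.1° (west) — does not cross 180°.
Leg 3: -99.4° → +93.6°, shortest Δλ = -167.0° (west) — crosses 180°.
Leg 4: +93.6° → -28.0°, shortest Δλ = -121.6° (west) — does not cross 180°.
Leg 5: -28.0° → +173.4°, shortest Δλ = -158.6° (west) — crosses 180°.
Total crossings: 2.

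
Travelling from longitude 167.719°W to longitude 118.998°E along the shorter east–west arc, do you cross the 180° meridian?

Naïve |118.998 − -167.719| = 286.717° > 180°, so the shorter arc goes the other way round — across 180°.
Signed shortest Δλ = ((118.998 − -167.719 + 180) mod 360) − 180 = -73.283°.
Going west by 73.283° from -167.719° passes through 180° before reaching +118.998°.

Yes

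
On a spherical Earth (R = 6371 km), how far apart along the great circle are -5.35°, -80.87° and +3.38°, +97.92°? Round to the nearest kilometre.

Δλ = 97.92 − -80.87 = 178.79°.
Δφ = 3.38 − -5.35 = 8.73°.
a = sin²(Δφ/2) + cos φ₁ · cos φ₂ · sin²(Δλ/2) = 0.999594.
c = 2·atan2(√a, √(1−a)) = 3.10127 rad → d = 6371·c ≈ 19758.22 km.

19758 km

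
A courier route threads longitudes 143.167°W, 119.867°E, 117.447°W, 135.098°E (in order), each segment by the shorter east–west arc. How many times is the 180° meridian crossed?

Leg 1: -143.167° → +119.867°, shortest Δλ = -96.966° (west) — crosses 180°.
Leg 2: +119.867° → -117.447°, shortest Δλ = 122.686° (east) — crosses 180°.
Leg 3: -117.447° → +135.098°, shortest Δλ = -107.455° (west) — crosses 180°.
Total crossings: 3.

3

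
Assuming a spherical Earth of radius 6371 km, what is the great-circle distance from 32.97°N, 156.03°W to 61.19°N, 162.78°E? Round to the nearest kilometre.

Δλ = 162.78 − -156.03 = 318.81°; wrapped into (−180°, 180°]: -41.19°.
Δφ = 61.19 − 32.97 = 28.22°.
a = sin²(Δφ/2) + cos φ₁ · cos φ₂ · sin²(Δλ/2) = 0.109457.
c = 2·atan2(√a, √(1−a)) = 0.67439 rad → d = 6371·c ≈ 4296.55 km.

4297 km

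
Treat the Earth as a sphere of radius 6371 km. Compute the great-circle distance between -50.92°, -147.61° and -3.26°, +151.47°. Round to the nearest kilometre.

7729 km

Δλ = 151.47 − -147.61 = 299.08°; wrapped into (−180°, 180°]: -60.92°.
Δφ = -3.26 − -50.92 = 47.66°.
a = sin²(Δφ/2) + cos φ₁ · cos φ₂ · sin²(Δλ/2) = 0.324978.
c = 2·atan2(√a, √(1−a)) = 1.21318 rad → d = 6371·c ≈ 7729.16 km.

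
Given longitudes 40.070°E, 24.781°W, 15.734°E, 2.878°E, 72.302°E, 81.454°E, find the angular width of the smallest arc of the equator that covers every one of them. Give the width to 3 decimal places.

106.235°

Sort the longitudes: -24.781°, +2.878°, +15.734°, +40.070°, +72.302°, +81.454°.
Eastward gaps between consecutive values (wrapping around): 27.659°, 12.856°, 24.336°, 32.232°, 9.152°, 253.765°.
Largest gap = 253.765° ⇒ minimal covering band is its complement: 360° − 253.765° = 106.235°.
Band runs from -24.781° eastward to +81.454°.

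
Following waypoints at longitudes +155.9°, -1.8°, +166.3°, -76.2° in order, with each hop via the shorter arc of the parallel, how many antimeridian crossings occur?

Leg 1: +155.9° → -1.8°, shortest Δλ = -157.7° (west) — does not cross 180°.
Leg 2: -1.8° → +166.3°, shortest Δλ = 168.1° (east) — does not cross 180°.
Leg 3: +166.3° → -76.2°, shortest Δλ = 117.5° (east) — crosses 180°.
Total crossings: 1.

1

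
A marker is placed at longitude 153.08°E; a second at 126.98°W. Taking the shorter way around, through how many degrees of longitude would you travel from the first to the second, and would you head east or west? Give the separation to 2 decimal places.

79.94° east

Raw difference: -126.98 − 153.08 = -280.06°.
Normalise into (−180°, 180°]: -280.06° + 360° = 79.94°.
Positive ⇒ the second point lies to the east; separation 79.94°.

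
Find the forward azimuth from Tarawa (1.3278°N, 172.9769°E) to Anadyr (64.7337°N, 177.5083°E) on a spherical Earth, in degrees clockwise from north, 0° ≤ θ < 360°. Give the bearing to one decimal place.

2.2°

Δλ = 177.5083 − 172.9769 = 4.5314°.
θ = atan2( sin Δλ · cos φ₂ , cos φ₁ · sin φ₂ − sin φ₁ · cos φ₂ · cos Δλ )
  = atan2(0.03372, 0.89423) = 2.160° → normalised to [0°, 360°): 2.160°.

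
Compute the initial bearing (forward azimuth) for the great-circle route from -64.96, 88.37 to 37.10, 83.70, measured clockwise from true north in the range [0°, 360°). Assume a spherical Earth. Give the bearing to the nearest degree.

Δλ = 83.70 − 88.37 = -4.67°.
θ = atan2( sin Δλ · cos φ₂ , cos φ₁ · sin φ₂ − sin φ₁ · cos φ₂ · cos Δλ )
  = atan2(-0.06494, 0.97553) = -3.808° → normalised to [0°, 360°): 356.192°.

356°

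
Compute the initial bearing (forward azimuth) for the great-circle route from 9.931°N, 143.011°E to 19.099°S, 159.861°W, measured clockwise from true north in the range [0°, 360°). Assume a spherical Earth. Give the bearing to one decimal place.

117.4°

Δλ = -159.861 − 143.011 = -302.872°; wrapped into (−180°, 180°]: 57.128°.
θ = atan2( sin Δλ · cos φ₂ , cos φ₁ · sin φ₂ − sin φ₁ · cos φ₂ · cos Δλ )
  = atan2(0.79365, -0.41075) = 117.364° → normalised to [0°, 360°): 117.364°.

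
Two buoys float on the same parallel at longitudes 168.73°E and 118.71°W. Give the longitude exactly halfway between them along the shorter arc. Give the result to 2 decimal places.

Signed shortest Δλ from +168.73° to -118.71° is +72.56°.
Midpoint longitude = +168.73° + (+72.56°)/2 = +168.73° + 36.28° = +205.01°.
Normalise into (−180°, 180°]: -154.99°.
(The naïve average (+168.73 + -118.71)/2 = 25.01° is on the wrong side of the globe.)

154.99°W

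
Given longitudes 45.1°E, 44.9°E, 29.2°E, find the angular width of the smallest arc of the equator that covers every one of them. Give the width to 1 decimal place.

15.9°

Sort the longitudes: +29.2°, +44.9°, +45.1°.
Eastward gaps between consecutive values (wrapping around): 15.7°, 0.2°, 344.1°.
Largest gap = 344.1° ⇒ minimal covering band is its complement: 360° − 344.1° = 15.9°.
Band runs from +29.2° eastward to +45.1°.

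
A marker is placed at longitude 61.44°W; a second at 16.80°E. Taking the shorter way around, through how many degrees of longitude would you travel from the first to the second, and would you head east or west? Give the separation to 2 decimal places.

Raw difference: 16.80 − -61.44 = 78.24°.
Normalise into (−180°, 180°]: 78.24° stays 78.24°.
Positive ⇒ the second point lies to the east; separation 78.24°.

78.24° east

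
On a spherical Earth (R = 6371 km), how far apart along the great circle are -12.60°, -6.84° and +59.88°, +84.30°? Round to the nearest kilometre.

11280 km

Δλ = 84.30 − -6.84 = 91.14°.
Δφ = 59.88 − -12.60 = 72.48°.
a = sin²(Δφ/2) + cos φ₁ · cos φ₂ · sin²(Δλ/2) = 0.599216.
c = 2·atan2(√a, √(1−a)) = 1.77055 rad → d = 6371·c ≈ 11280.20 km.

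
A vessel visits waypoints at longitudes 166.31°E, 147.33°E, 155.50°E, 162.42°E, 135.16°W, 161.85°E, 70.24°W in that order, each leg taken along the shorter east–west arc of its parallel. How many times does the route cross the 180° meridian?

Leg 1: +166.31° → +147.33°, shortest Δλ = -18.98° (west) — does not cross 180°.
Leg 2: +147.33° → +155.50°, shortest Δλ = 8.17° (east) — does not cross 180°.
Leg 3: +155.50° → +162.42°, shortest Δλ = 6.92° (east) — does not cross 180°.
Leg 4: +162.42° → -135.16°, shortest Δλ = 62.42° (east) — crosses 180°.
Leg 5: -135.16° → +161.85°, shortest Δλ = -62.99° (west) — crosses 180°.
Leg 6: +161.85° → -70.24°, shortest Δλ = 127.91° (east) — crosses 180°.
Total crossings: 3.

3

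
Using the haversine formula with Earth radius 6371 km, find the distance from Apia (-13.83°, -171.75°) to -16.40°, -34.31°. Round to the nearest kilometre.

14257 km

Δλ = -34.31 − -171.75 = 137.44°.
Δφ = -16.40 − -13.83 = -2.57°.
a = sin²(Δφ/2) + cos φ₁ · cos φ₂ · sin²(Δλ/2) = 0.809313.
c = 2·atan2(√a, √(1−a)) = 2.23779 rad → d = 6371·c ≈ 14256.95 km.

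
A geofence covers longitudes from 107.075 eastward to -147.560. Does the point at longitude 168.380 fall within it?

Yes

Band width going east from +107.075° to -147.560°: ((-147.560 − 107.075) mod 360) = 105.365°.
Offset of +168.380° east of the west edge: ((168.380 − 107.075) mod 360) = 61.305°.
61.305° ≤ 105.365° ⇒ inside.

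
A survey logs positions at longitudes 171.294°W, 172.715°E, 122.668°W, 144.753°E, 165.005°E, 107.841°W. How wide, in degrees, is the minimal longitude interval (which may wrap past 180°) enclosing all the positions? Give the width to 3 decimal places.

107.406°

Sort the longitudes: -171.294°, -122.668°, -107.841°, +144.753°, +165.005°, +172.715°.
Eastward gaps between consecutive values (wrapping around): 48.626°, 14.827°, 252.594°, 20.252°, 7.710°, 15.991°.
Largest gap = 252.594° ⇒ minimal covering band is its complement: 360° − 252.594° = 107.406°.
Band runs from +144.753° eastward to -107.841°, crossing the antimeridian.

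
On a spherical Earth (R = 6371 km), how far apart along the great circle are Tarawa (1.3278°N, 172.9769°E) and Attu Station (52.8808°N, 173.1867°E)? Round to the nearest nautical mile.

Δλ = 173.1867 − 172.9769 = 0.2098°.
Δφ = 52.8808 − 1.3278 = 51.5530°.
a = sin²(Δφ/2) + cos φ₁ · cos φ₂ · sin²(Δλ/2) = 0.189107.
c = 2·atan2(√a, √(1−a)) = 0.89977 rad → d = 6371·c ≈ 5732.46 km ≈ 3095.28 nmi.

3095 nmi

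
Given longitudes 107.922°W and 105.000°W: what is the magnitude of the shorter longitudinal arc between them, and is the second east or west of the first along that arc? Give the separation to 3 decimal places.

Raw difference: -105.000 − -107.922 = 2.922°.
Normalise into (−180°, 180°]: 2.922° stays 2.922°.
Positive ⇒ the second point lies to the east; separation 2.922°.

2.922° east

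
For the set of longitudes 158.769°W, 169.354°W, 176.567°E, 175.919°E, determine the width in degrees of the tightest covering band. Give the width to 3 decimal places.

25.312°

Sort the longitudes: -169.354°, -158.769°, +175.919°, +176.567°.
Eastward gaps between consecutive values (wrapping around): 10.585°, 334.688°, 0.648°, 14.079°.
Largest gap = 334.688° ⇒ minimal covering band is its complement: 360° − 334.688° = 25.312°.
Band runs from +175.919° eastward to -158.769°, crossing the antimeridian.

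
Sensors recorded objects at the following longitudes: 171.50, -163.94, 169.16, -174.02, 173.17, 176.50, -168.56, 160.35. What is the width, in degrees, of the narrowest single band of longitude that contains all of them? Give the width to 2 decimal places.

35.71°

Sort the longitudes: -174.02°, -168.56°, -163.94°, +160.35°, +169.16°, +171.50°, +173.17°, +176.50°.
Eastward gaps between consecutive values (wrapping around): 5.46°, 4.62°, 324.29°, 8.81°, 2.34°, 1.67°, 3.33°, 9.48°.
Largest gap = 324.29° ⇒ minimal covering band is its complement: 360° − 324.29° = 35.71°.
Band runs from +160.35° eastward to -163.94°, crossing the antimeridian.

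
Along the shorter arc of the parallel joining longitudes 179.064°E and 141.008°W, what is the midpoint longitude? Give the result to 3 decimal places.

160.972°W

Signed shortest Δλ from +179.064° to -141.008° is +39.928°.
Midpoint longitude = +179.064° + (+39.928°)/2 = +179.064° + 19.964° = +199.028°.
Normalise into (−180°, 180°]: -160.972°.
(The naïve average (+179.064 + -141.008)/2 = 19.028° is on the wrong side of the globe.)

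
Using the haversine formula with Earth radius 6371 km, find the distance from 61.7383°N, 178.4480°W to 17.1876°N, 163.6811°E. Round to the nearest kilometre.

5149 km

Δλ = 163.6811 − -178.4480 = 342.1291°; wrapped into (−180°, 180°]: -17.8709°.
Δφ = 17.1876 − 61.7383 = -44.5507°.
a = sin²(Δφ/2) + cos φ₁ · cos φ₂ · sin²(Δλ/2) = 0.154598.
c = 2·atan2(√a, √(1−a)) = 0.80820 rad → d = 6371·c ≈ 5149.02 km.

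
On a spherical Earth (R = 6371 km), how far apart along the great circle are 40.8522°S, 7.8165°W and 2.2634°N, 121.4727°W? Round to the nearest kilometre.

Δλ = -121.4727 − -7.8165 = -113.6562°.
Δφ = 2.2634 − -40.8522 = 43.1156°.
a = sin²(Δφ/2) + cos φ₁ · cos φ₂ · sin²(Δλ/2) = 0.664550.
c = 2·atan2(√a, √(1−a)) = 1.90615 rad → d = 6371·c ≈ 12144.06 km.

12144 km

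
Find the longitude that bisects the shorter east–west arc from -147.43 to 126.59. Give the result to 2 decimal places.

Signed shortest Δλ from -147.43° to +126.59° is -85.98°.
Midpoint longitude = -147.43° + (-85.98°)/2 = -147.43° − 42.99° = -190.42°.
Normalise into (−180°, 180°]: +169.58°.
(The naïve average (-147.43 + +126.59)/2 = -10.42° is on the wrong side of the globe.)

+169.58°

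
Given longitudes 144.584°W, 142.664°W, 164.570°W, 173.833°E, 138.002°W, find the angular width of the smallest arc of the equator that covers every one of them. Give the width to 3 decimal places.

48.165°

Sort the longitudes: -164.570°, -144.584°, -142.664°, -138.002°, +173.833°.
Eastward gaps between consecutive values (wrapping around): 19.986°, 1.920°, 4.662°, 311.835°, 21.597°.
Largest gap = 311.835° ⇒ minimal covering band is its complement: 360° − 311.835° = 48.165°.
Band runs from +173.833° eastward to -138.002°, crossing the antimeridian.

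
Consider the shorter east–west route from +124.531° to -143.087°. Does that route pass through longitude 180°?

Yes

Naïve |-143.087 − 124.531| = 267.618° > 180°, so the shorter arc goes the other way round — across 180°.
Signed shortest Δλ = ((-143.087 − 124.531 + 180) mod 360) − 180 = 92.382°.
Going east by 92.382° from +124.531° passes through 180° before reaching -143.087°.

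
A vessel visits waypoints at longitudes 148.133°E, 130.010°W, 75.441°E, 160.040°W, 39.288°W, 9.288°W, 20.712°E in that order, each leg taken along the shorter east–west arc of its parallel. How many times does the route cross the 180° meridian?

Leg 1: +148.133° → -130.010°, shortest Δλ = 81.857° (east) — crosses 180°.
Leg 2: -130.010° → +75.441°, shortest Δλ = -154.549° (west) — crosses 180°.
Leg 3: +75.441° → -160.040°, shortest Δλ = 124.519° (east) — crosses 180°.
Leg 4: -160.040° → -39.288°, shortest Δλ = 120.752° (east) — does not cross 180°.
Leg 5: -39.288° → -9.288°, shortest Δλ = 30.0° (east) — does not cross 180°.
Leg 6: -9.288° → +20.712°, shortest Δλ = 30.0° (east) — does not cross 180°.
Total crossings: 3.

3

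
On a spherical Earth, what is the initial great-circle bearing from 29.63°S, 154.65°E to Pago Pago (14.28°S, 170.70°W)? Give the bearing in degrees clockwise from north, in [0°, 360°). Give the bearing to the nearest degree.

72°

Δλ = -170.70 − 154.65 = -325.35°; wrapped into (−180°, 180°]: 34.65°.
θ = atan2( sin Δλ · cos φ₂ , cos φ₁ · sin φ₂ − sin φ₁ · cos φ₂ · cos Δλ )
  = atan2(0.55099, 0.17974) = 71.933° → normalised to [0°, 360°): 71.933°.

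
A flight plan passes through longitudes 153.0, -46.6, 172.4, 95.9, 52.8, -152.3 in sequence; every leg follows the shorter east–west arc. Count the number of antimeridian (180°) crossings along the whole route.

3

Leg 1: +153.0° → -46.6°, shortest Δλ = 160.4° (east) — crosses 180°.
Leg 2: -46.6° → +172.4°, shortest Δλ = -141.0° (west) — crosses 180°.
Leg 3: +172.4° → +95.9°, shortest Δλ = -76.5° (west) — does not cross 180°.
Leg 4: +95.9° → +52.8°, shortest Δλ = -43.1° (west) — does not cross 180°.
Leg 5: +52.8° → -152.3°, shortest Δλ = 154.9° (east) — crosses 180°.
Total crossings: 3.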